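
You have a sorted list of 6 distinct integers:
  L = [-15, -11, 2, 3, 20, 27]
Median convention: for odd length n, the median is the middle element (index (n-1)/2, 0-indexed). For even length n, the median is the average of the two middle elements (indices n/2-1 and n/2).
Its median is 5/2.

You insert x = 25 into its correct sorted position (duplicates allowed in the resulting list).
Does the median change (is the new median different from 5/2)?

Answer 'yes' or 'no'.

Old median = 5/2
Insert x = 25
New median = 3
Changed? yes

Answer: yes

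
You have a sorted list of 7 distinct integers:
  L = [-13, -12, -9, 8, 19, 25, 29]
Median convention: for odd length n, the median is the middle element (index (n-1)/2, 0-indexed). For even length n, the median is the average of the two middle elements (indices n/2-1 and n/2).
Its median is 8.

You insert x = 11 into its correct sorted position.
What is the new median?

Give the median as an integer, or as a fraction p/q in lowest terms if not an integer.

Answer: 19/2

Derivation:
Old list (sorted, length 7): [-13, -12, -9, 8, 19, 25, 29]
Old median = 8
Insert x = 11
Old length odd (7). Middle was index 3 = 8.
New length even (8). New median = avg of two middle elements.
x = 11: 4 elements are < x, 3 elements are > x.
New sorted list: [-13, -12, -9, 8, 11, 19, 25, 29]
New median = 19/2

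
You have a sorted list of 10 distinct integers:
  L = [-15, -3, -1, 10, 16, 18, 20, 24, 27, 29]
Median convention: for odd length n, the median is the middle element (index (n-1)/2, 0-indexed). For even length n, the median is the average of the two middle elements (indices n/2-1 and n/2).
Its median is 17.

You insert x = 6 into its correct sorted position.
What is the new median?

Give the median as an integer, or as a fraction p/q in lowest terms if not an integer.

Answer: 16

Derivation:
Old list (sorted, length 10): [-15, -3, -1, 10, 16, 18, 20, 24, 27, 29]
Old median = 17
Insert x = 6
Old length even (10). Middle pair: indices 4,5 = 16,18.
New length odd (11). New median = single middle element.
x = 6: 3 elements are < x, 7 elements are > x.
New sorted list: [-15, -3, -1, 6, 10, 16, 18, 20, 24, 27, 29]
New median = 16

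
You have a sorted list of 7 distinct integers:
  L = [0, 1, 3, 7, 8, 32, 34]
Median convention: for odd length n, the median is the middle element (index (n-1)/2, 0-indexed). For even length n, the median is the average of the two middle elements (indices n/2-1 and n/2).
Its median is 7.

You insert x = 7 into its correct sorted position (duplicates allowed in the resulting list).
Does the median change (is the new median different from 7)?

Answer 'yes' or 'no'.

Answer: no

Derivation:
Old median = 7
Insert x = 7
New median = 7
Changed? no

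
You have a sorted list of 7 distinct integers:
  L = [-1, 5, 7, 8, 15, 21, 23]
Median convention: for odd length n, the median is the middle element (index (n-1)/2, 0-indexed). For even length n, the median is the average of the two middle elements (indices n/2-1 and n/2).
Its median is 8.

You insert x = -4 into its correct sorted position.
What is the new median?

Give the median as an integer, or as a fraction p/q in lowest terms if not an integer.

Answer: 15/2

Derivation:
Old list (sorted, length 7): [-1, 5, 7, 8, 15, 21, 23]
Old median = 8
Insert x = -4
Old length odd (7). Middle was index 3 = 8.
New length even (8). New median = avg of two middle elements.
x = -4: 0 elements are < x, 7 elements are > x.
New sorted list: [-4, -1, 5, 7, 8, 15, 21, 23]
New median = 15/2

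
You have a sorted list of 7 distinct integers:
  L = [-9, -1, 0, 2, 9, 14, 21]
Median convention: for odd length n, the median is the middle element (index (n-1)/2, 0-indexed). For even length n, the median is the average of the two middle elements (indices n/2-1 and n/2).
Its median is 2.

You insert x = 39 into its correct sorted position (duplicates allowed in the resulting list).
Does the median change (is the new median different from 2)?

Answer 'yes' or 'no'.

Old median = 2
Insert x = 39
New median = 11/2
Changed? yes

Answer: yes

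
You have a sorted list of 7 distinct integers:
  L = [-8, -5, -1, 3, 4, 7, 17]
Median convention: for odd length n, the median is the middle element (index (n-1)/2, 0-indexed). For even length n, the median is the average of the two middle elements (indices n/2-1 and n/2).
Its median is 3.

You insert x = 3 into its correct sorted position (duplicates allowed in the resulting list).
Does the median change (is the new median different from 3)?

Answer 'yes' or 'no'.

Old median = 3
Insert x = 3
New median = 3
Changed? no

Answer: no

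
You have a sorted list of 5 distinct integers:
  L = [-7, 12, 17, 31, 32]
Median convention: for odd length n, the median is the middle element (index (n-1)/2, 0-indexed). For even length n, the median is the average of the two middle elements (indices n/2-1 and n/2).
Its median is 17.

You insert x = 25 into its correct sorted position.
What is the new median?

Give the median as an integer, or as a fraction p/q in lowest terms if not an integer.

Old list (sorted, length 5): [-7, 12, 17, 31, 32]
Old median = 17
Insert x = 25
Old length odd (5). Middle was index 2 = 17.
New length even (6). New median = avg of two middle elements.
x = 25: 3 elements are < x, 2 elements are > x.
New sorted list: [-7, 12, 17, 25, 31, 32]
New median = 21

Answer: 21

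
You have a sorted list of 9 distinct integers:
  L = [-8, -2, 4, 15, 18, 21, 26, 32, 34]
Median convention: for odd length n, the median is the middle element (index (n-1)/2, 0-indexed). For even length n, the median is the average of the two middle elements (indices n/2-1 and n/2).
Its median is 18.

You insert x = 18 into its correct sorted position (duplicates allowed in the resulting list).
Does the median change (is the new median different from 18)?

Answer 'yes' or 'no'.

Old median = 18
Insert x = 18
New median = 18
Changed? no

Answer: no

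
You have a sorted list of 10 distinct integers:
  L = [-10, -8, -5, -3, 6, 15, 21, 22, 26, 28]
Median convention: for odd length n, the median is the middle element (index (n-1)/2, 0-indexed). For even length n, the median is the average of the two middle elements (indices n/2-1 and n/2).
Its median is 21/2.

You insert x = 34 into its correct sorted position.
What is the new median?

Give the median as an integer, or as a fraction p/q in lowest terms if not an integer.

Old list (sorted, length 10): [-10, -8, -5, -3, 6, 15, 21, 22, 26, 28]
Old median = 21/2
Insert x = 34
Old length even (10). Middle pair: indices 4,5 = 6,15.
New length odd (11). New median = single middle element.
x = 34: 10 elements are < x, 0 elements are > x.
New sorted list: [-10, -8, -5, -3, 6, 15, 21, 22, 26, 28, 34]
New median = 15

Answer: 15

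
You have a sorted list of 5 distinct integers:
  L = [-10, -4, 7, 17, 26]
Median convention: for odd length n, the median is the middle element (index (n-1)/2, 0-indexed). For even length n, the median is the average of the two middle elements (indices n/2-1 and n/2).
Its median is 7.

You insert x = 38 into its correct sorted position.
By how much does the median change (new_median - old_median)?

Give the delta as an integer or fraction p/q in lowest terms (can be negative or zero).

Answer: 5

Derivation:
Old median = 7
After inserting x = 38: new sorted = [-10, -4, 7, 17, 26, 38]
New median = 12
Delta = 12 - 7 = 5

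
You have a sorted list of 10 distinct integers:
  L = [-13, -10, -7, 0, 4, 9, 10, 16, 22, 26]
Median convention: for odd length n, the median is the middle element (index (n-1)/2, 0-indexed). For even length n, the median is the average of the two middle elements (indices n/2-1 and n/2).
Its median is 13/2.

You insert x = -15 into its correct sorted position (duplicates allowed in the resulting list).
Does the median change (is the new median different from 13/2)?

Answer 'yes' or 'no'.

Old median = 13/2
Insert x = -15
New median = 4
Changed? yes

Answer: yes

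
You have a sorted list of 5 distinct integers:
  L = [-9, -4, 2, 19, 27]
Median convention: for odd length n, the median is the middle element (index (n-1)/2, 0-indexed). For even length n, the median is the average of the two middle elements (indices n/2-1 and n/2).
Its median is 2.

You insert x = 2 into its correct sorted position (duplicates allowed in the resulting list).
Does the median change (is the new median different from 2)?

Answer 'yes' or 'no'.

Answer: no

Derivation:
Old median = 2
Insert x = 2
New median = 2
Changed? no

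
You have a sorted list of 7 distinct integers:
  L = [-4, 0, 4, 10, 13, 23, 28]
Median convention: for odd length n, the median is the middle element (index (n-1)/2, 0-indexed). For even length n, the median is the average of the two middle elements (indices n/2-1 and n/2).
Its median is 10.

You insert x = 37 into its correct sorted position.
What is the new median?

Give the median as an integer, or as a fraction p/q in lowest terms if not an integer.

Answer: 23/2

Derivation:
Old list (sorted, length 7): [-4, 0, 4, 10, 13, 23, 28]
Old median = 10
Insert x = 37
Old length odd (7). Middle was index 3 = 10.
New length even (8). New median = avg of two middle elements.
x = 37: 7 elements are < x, 0 elements are > x.
New sorted list: [-4, 0, 4, 10, 13, 23, 28, 37]
New median = 23/2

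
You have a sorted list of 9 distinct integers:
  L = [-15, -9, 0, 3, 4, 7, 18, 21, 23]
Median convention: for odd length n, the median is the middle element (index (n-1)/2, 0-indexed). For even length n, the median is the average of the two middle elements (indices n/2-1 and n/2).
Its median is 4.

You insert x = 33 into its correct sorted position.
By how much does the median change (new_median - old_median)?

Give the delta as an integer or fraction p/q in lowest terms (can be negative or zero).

Answer: 3/2

Derivation:
Old median = 4
After inserting x = 33: new sorted = [-15, -9, 0, 3, 4, 7, 18, 21, 23, 33]
New median = 11/2
Delta = 11/2 - 4 = 3/2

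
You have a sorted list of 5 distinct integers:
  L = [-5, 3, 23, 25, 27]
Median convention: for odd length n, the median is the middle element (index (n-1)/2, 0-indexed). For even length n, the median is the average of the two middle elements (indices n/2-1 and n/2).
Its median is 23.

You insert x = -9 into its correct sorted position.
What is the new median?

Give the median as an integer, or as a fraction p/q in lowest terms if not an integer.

Old list (sorted, length 5): [-5, 3, 23, 25, 27]
Old median = 23
Insert x = -9
Old length odd (5). Middle was index 2 = 23.
New length even (6). New median = avg of two middle elements.
x = -9: 0 elements are < x, 5 elements are > x.
New sorted list: [-9, -5, 3, 23, 25, 27]
New median = 13

Answer: 13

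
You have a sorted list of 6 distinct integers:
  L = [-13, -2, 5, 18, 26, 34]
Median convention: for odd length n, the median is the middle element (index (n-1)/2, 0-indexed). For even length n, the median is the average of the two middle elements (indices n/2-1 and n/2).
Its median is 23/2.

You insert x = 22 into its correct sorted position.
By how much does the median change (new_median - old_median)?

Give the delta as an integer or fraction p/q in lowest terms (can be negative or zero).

Answer: 13/2

Derivation:
Old median = 23/2
After inserting x = 22: new sorted = [-13, -2, 5, 18, 22, 26, 34]
New median = 18
Delta = 18 - 23/2 = 13/2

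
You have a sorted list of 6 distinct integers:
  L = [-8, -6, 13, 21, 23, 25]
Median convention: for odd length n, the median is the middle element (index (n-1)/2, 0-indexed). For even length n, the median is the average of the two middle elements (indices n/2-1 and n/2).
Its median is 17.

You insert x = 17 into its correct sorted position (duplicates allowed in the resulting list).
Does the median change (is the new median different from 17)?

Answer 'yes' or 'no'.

Old median = 17
Insert x = 17
New median = 17
Changed? no

Answer: no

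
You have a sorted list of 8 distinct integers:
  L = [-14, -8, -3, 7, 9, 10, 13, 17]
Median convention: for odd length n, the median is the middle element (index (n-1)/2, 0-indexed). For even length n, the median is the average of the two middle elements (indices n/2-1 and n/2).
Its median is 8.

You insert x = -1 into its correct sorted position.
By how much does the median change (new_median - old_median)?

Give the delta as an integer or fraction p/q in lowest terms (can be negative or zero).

Old median = 8
After inserting x = -1: new sorted = [-14, -8, -3, -1, 7, 9, 10, 13, 17]
New median = 7
Delta = 7 - 8 = -1

Answer: -1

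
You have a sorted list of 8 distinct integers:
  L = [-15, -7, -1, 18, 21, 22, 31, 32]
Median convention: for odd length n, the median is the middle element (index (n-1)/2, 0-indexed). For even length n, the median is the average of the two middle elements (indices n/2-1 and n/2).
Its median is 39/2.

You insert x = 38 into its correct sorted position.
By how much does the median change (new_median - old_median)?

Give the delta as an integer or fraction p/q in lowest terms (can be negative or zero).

Old median = 39/2
After inserting x = 38: new sorted = [-15, -7, -1, 18, 21, 22, 31, 32, 38]
New median = 21
Delta = 21 - 39/2 = 3/2

Answer: 3/2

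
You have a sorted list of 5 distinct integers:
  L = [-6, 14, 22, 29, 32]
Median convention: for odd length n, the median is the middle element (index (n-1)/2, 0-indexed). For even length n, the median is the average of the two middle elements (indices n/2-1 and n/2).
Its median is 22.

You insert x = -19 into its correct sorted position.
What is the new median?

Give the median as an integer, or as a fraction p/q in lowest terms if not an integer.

Old list (sorted, length 5): [-6, 14, 22, 29, 32]
Old median = 22
Insert x = -19
Old length odd (5). Middle was index 2 = 22.
New length even (6). New median = avg of two middle elements.
x = -19: 0 elements are < x, 5 elements are > x.
New sorted list: [-19, -6, 14, 22, 29, 32]
New median = 18

Answer: 18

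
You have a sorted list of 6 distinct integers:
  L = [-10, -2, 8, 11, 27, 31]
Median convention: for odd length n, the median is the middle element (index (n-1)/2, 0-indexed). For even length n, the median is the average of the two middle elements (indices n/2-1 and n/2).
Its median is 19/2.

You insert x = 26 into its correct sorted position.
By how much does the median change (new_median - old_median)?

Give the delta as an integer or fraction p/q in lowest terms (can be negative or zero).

Answer: 3/2

Derivation:
Old median = 19/2
After inserting x = 26: new sorted = [-10, -2, 8, 11, 26, 27, 31]
New median = 11
Delta = 11 - 19/2 = 3/2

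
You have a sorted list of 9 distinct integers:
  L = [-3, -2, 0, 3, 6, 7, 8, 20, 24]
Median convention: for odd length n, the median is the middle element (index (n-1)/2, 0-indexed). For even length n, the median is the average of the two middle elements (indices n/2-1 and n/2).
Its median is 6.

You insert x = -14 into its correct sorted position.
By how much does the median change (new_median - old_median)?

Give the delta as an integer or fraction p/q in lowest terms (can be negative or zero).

Answer: -3/2

Derivation:
Old median = 6
After inserting x = -14: new sorted = [-14, -3, -2, 0, 3, 6, 7, 8, 20, 24]
New median = 9/2
Delta = 9/2 - 6 = -3/2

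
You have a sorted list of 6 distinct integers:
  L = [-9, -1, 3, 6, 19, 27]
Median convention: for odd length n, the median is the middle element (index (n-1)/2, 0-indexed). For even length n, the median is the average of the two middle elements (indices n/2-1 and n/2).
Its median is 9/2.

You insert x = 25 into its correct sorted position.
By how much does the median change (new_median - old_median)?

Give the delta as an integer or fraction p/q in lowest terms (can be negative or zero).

Old median = 9/2
After inserting x = 25: new sorted = [-9, -1, 3, 6, 19, 25, 27]
New median = 6
Delta = 6 - 9/2 = 3/2

Answer: 3/2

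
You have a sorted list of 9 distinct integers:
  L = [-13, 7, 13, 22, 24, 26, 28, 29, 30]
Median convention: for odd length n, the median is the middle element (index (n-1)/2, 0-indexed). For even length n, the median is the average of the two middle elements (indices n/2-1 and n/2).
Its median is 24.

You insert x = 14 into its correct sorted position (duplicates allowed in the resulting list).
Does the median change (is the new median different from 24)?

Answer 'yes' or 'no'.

Old median = 24
Insert x = 14
New median = 23
Changed? yes

Answer: yes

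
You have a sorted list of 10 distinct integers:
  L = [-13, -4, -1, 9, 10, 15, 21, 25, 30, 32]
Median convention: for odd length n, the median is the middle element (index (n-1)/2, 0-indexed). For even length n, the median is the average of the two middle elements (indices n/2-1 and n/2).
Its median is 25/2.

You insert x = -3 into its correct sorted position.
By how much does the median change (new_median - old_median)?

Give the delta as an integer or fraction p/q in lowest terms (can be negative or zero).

Answer: -5/2

Derivation:
Old median = 25/2
After inserting x = -3: new sorted = [-13, -4, -3, -1, 9, 10, 15, 21, 25, 30, 32]
New median = 10
Delta = 10 - 25/2 = -5/2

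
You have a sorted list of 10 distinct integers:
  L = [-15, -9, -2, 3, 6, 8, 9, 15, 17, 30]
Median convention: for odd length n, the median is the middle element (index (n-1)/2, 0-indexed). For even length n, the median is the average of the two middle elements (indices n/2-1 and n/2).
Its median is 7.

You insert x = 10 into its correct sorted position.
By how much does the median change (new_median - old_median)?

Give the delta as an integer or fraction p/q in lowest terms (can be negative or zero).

Old median = 7
After inserting x = 10: new sorted = [-15, -9, -2, 3, 6, 8, 9, 10, 15, 17, 30]
New median = 8
Delta = 8 - 7 = 1

Answer: 1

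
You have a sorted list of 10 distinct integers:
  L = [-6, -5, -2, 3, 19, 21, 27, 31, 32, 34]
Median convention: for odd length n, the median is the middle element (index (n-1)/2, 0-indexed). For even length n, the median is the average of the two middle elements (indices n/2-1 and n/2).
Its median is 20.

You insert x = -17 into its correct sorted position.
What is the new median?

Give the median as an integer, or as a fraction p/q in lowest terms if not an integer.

Answer: 19

Derivation:
Old list (sorted, length 10): [-6, -5, -2, 3, 19, 21, 27, 31, 32, 34]
Old median = 20
Insert x = -17
Old length even (10). Middle pair: indices 4,5 = 19,21.
New length odd (11). New median = single middle element.
x = -17: 0 elements are < x, 10 elements are > x.
New sorted list: [-17, -6, -5, -2, 3, 19, 21, 27, 31, 32, 34]
New median = 19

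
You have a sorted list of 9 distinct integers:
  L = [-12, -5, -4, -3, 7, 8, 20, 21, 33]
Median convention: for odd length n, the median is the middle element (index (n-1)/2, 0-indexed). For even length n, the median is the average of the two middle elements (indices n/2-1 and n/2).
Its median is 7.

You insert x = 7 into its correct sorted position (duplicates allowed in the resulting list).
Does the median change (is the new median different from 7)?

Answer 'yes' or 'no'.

Answer: no

Derivation:
Old median = 7
Insert x = 7
New median = 7
Changed? no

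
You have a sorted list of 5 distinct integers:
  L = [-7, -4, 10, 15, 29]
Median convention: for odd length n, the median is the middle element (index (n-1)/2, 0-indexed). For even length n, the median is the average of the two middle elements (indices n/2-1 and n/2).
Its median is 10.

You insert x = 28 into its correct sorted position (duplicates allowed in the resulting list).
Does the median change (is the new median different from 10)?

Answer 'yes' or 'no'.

Answer: yes

Derivation:
Old median = 10
Insert x = 28
New median = 25/2
Changed? yes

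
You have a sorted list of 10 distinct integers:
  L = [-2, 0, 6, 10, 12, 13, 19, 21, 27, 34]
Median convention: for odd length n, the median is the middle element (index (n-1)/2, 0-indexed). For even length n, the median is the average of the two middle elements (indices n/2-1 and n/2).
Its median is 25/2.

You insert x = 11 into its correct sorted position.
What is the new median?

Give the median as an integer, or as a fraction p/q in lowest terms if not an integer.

Answer: 12

Derivation:
Old list (sorted, length 10): [-2, 0, 6, 10, 12, 13, 19, 21, 27, 34]
Old median = 25/2
Insert x = 11
Old length even (10). Middle pair: indices 4,5 = 12,13.
New length odd (11). New median = single middle element.
x = 11: 4 elements are < x, 6 elements are > x.
New sorted list: [-2, 0, 6, 10, 11, 12, 13, 19, 21, 27, 34]
New median = 12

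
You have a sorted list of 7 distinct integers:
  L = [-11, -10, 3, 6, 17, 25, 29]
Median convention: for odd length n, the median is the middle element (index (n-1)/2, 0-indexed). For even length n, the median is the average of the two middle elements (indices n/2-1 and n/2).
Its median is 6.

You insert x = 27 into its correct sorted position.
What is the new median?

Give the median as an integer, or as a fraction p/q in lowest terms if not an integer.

Old list (sorted, length 7): [-11, -10, 3, 6, 17, 25, 29]
Old median = 6
Insert x = 27
Old length odd (7). Middle was index 3 = 6.
New length even (8). New median = avg of two middle elements.
x = 27: 6 elements are < x, 1 elements are > x.
New sorted list: [-11, -10, 3, 6, 17, 25, 27, 29]
New median = 23/2

Answer: 23/2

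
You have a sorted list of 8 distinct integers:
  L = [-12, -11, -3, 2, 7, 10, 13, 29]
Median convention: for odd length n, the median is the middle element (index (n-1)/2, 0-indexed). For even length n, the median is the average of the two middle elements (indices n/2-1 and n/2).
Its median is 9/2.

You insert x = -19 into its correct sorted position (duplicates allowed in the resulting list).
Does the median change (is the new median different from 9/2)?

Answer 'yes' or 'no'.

Old median = 9/2
Insert x = -19
New median = 2
Changed? yes

Answer: yes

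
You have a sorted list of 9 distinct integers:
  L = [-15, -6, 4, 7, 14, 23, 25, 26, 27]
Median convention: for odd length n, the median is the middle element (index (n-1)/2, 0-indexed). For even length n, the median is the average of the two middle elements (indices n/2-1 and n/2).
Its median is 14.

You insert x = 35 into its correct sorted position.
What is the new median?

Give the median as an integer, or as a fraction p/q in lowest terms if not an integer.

Answer: 37/2

Derivation:
Old list (sorted, length 9): [-15, -6, 4, 7, 14, 23, 25, 26, 27]
Old median = 14
Insert x = 35
Old length odd (9). Middle was index 4 = 14.
New length even (10). New median = avg of two middle elements.
x = 35: 9 elements are < x, 0 elements are > x.
New sorted list: [-15, -6, 4, 7, 14, 23, 25, 26, 27, 35]
New median = 37/2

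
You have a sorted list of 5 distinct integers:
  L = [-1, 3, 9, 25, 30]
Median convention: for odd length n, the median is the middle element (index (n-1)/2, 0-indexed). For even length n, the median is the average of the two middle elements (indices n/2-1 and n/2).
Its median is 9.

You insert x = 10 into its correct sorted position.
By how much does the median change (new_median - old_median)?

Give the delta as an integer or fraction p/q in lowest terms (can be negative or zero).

Old median = 9
After inserting x = 10: new sorted = [-1, 3, 9, 10, 25, 30]
New median = 19/2
Delta = 19/2 - 9 = 1/2

Answer: 1/2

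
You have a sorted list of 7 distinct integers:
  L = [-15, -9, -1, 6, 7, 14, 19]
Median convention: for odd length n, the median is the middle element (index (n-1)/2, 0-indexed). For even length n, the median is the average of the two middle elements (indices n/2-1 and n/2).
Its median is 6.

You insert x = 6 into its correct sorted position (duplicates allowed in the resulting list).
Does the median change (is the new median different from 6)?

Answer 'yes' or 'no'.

Answer: no

Derivation:
Old median = 6
Insert x = 6
New median = 6
Changed? no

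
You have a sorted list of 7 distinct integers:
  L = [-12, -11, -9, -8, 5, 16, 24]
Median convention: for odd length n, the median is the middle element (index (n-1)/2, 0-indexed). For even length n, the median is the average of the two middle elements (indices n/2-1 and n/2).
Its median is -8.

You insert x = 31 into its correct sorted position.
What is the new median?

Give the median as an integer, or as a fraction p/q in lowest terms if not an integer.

Answer: -3/2

Derivation:
Old list (sorted, length 7): [-12, -11, -9, -8, 5, 16, 24]
Old median = -8
Insert x = 31
Old length odd (7). Middle was index 3 = -8.
New length even (8). New median = avg of two middle elements.
x = 31: 7 elements are < x, 0 elements are > x.
New sorted list: [-12, -11, -9, -8, 5, 16, 24, 31]
New median = -3/2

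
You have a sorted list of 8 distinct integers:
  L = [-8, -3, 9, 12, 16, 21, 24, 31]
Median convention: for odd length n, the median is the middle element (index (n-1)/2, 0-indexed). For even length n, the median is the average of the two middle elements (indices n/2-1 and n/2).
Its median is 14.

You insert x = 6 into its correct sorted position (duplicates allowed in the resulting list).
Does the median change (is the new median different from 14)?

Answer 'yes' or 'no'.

Old median = 14
Insert x = 6
New median = 12
Changed? yes

Answer: yes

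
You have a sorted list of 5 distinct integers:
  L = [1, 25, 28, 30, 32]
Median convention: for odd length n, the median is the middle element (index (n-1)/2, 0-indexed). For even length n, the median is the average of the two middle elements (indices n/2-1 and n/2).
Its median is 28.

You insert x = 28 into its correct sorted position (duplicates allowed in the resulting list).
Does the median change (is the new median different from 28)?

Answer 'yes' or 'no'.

Answer: no

Derivation:
Old median = 28
Insert x = 28
New median = 28
Changed? no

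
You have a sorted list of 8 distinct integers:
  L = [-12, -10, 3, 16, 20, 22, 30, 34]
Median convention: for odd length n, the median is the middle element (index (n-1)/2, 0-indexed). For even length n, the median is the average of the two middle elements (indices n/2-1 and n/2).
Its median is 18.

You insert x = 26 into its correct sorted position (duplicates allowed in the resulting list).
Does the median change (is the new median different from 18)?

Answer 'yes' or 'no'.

Answer: yes

Derivation:
Old median = 18
Insert x = 26
New median = 20
Changed? yes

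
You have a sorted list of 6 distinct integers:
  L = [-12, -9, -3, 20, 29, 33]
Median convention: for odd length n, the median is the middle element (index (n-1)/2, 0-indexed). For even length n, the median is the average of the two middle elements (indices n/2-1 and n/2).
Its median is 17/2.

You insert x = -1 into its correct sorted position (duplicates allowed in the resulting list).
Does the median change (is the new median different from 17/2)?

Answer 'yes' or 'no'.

Old median = 17/2
Insert x = -1
New median = -1
Changed? yes

Answer: yes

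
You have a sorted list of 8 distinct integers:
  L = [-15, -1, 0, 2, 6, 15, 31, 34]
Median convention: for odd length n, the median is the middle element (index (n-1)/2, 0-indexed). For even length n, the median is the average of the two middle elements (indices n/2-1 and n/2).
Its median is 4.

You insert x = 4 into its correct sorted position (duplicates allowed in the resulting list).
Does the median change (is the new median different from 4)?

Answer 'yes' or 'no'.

Answer: no

Derivation:
Old median = 4
Insert x = 4
New median = 4
Changed? no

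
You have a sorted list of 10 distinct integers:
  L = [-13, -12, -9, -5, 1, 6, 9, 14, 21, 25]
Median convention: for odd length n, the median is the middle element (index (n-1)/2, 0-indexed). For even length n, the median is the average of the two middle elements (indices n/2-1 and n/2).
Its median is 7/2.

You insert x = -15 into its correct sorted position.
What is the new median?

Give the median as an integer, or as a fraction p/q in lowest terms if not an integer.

Old list (sorted, length 10): [-13, -12, -9, -5, 1, 6, 9, 14, 21, 25]
Old median = 7/2
Insert x = -15
Old length even (10). Middle pair: indices 4,5 = 1,6.
New length odd (11). New median = single middle element.
x = -15: 0 elements are < x, 10 elements are > x.
New sorted list: [-15, -13, -12, -9, -5, 1, 6, 9, 14, 21, 25]
New median = 1

Answer: 1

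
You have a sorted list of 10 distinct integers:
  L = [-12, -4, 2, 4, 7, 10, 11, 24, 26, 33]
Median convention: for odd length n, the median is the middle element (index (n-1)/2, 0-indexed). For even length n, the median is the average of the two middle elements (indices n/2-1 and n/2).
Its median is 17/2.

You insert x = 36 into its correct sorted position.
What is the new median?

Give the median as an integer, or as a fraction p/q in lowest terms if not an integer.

Answer: 10

Derivation:
Old list (sorted, length 10): [-12, -4, 2, 4, 7, 10, 11, 24, 26, 33]
Old median = 17/2
Insert x = 36
Old length even (10). Middle pair: indices 4,5 = 7,10.
New length odd (11). New median = single middle element.
x = 36: 10 elements are < x, 0 elements are > x.
New sorted list: [-12, -4, 2, 4, 7, 10, 11, 24, 26, 33, 36]
New median = 10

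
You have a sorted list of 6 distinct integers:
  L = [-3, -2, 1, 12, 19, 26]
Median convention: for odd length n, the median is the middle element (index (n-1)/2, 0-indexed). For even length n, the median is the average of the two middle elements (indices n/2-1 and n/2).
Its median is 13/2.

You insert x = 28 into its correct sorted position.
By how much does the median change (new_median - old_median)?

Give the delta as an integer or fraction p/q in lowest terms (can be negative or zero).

Old median = 13/2
After inserting x = 28: new sorted = [-3, -2, 1, 12, 19, 26, 28]
New median = 12
Delta = 12 - 13/2 = 11/2

Answer: 11/2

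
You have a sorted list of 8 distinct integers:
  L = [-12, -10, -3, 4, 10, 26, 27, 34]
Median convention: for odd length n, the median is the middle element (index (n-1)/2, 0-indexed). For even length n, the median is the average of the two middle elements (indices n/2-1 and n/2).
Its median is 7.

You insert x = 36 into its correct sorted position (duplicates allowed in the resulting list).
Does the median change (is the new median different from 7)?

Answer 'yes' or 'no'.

Answer: yes

Derivation:
Old median = 7
Insert x = 36
New median = 10
Changed? yes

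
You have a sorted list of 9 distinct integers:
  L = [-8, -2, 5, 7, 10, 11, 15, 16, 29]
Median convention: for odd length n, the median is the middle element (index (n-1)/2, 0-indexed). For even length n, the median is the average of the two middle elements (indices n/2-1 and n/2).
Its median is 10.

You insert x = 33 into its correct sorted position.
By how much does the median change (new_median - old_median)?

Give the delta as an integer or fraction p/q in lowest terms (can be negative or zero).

Answer: 1/2

Derivation:
Old median = 10
After inserting x = 33: new sorted = [-8, -2, 5, 7, 10, 11, 15, 16, 29, 33]
New median = 21/2
Delta = 21/2 - 10 = 1/2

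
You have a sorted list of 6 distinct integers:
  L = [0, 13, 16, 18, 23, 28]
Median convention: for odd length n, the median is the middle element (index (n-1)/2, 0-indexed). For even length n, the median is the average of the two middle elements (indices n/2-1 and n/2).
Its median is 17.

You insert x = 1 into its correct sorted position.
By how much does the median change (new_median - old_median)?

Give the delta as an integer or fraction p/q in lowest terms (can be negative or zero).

Answer: -1

Derivation:
Old median = 17
After inserting x = 1: new sorted = [0, 1, 13, 16, 18, 23, 28]
New median = 16
Delta = 16 - 17 = -1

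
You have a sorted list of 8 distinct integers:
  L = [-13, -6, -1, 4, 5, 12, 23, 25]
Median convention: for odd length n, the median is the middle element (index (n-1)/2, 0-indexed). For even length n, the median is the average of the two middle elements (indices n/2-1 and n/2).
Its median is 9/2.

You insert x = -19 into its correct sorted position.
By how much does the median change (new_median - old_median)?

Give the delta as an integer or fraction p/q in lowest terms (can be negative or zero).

Answer: -1/2

Derivation:
Old median = 9/2
After inserting x = -19: new sorted = [-19, -13, -6, -1, 4, 5, 12, 23, 25]
New median = 4
Delta = 4 - 9/2 = -1/2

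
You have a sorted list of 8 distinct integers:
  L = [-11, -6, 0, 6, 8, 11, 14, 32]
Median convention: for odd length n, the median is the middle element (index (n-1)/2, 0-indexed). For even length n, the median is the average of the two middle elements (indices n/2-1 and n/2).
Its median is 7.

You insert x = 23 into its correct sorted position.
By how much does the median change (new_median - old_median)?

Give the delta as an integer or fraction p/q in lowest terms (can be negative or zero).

Old median = 7
After inserting x = 23: new sorted = [-11, -6, 0, 6, 8, 11, 14, 23, 32]
New median = 8
Delta = 8 - 7 = 1

Answer: 1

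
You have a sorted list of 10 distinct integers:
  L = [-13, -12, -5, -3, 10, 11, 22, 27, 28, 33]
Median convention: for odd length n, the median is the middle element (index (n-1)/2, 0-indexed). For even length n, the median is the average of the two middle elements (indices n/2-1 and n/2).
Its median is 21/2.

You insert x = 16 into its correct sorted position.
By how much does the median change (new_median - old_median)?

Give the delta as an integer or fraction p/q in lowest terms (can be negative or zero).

Old median = 21/2
After inserting x = 16: new sorted = [-13, -12, -5, -3, 10, 11, 16, 22, 27, 28, 33]
New median = 11
Delta = 11 - 21/2 = 1/2

Answer: 1/2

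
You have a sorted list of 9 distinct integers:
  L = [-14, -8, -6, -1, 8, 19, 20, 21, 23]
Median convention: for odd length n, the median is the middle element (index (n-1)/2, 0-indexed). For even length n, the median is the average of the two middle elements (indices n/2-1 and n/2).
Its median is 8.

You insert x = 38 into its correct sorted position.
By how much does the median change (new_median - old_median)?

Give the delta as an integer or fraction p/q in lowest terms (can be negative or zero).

Old median = 8
After inserting x = 38: new sorted = [-14, -8, -6, -1, 8, 19, 20, 21, 23, 38]
New median = 27/2
Delta = 27/2 - 8 = 11/2

Answer: 11/2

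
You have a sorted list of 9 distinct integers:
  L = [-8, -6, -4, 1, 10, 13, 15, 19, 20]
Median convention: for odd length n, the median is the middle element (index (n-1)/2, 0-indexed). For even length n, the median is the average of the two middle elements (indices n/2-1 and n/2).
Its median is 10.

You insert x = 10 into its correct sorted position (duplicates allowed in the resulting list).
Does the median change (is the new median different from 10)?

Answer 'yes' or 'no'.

Answer: no

Derivation:
Old median = 10
Insert x = 10
New median = 10
Changed? no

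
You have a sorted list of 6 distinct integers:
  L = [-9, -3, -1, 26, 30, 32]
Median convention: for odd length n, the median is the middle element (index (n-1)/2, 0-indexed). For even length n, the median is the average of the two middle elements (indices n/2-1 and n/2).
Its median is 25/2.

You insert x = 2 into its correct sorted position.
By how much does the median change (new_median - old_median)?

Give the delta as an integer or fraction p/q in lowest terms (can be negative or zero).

Answer: -21/2

Derivation:
Old median = 25/2
After inserting x = 2: new sorted = [-9, -3, -1, 2, 26, 30, 32]
New median = 2
Delta = 2 - 25/2 = -21/2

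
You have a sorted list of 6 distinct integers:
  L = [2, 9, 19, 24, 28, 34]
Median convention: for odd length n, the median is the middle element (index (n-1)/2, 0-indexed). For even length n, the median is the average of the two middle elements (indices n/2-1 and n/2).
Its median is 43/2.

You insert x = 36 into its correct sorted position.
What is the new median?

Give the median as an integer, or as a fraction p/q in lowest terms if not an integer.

Answer: 24

Derivation:
Old list (sorted, length 6): [2, 9, 19, 24, 28, 34]
Old median = 43/2
Insert x = 36
Old length even (6). Middle pair: indices 2,3 = 19,24.
New length odd (7). New median = single middle element.
x = 36: 6 elements are < x, 0 elements are > x.
New sorted list: [2, 9, 19, 24, 28, 34, 36]
New median = 24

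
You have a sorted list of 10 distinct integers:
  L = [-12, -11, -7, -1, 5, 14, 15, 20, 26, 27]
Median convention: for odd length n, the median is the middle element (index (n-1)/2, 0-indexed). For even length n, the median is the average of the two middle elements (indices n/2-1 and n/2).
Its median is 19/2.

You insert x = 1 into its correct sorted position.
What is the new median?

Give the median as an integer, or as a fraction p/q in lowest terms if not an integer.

Old list (sorted, length 10): [-12, -11, -7, -1, 5, 14, 15, 20, 26, 27]
Old median = 19/2
Insert x = 1
Old length even (10). Middle pair: indices 4,5 = 5,14.
New length odd (11). New median = single middle element.
x = 1: 4 elements are < x, 6 elements are > x.
New sorted list: [-12, -11, -7, -1, 1, 5, 14, 15, 20, 26, 27]
New median = 5

Answer: 5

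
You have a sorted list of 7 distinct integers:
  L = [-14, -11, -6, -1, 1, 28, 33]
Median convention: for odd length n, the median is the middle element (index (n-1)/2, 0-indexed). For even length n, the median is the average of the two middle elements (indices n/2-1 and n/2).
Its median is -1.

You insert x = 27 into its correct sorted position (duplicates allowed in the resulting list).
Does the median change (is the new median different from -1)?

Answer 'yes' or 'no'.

Old median = -1
Insert x = 27
New median = 0
Changed? yes

Answer: yes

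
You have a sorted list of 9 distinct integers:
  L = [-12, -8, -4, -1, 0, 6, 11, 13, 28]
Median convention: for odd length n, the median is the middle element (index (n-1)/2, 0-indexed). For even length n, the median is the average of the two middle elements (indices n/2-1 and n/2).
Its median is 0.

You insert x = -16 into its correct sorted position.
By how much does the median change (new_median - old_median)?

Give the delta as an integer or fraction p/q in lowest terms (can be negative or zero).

Answer: -1/2

Derivation:
Old median = 0
After inserting x = -16: new sorted = [-16, -12, -8, -4, -1, 0, 6, 11, 13, 28]
New median = -1/2
Delta = -1/2 - 0 = -1/2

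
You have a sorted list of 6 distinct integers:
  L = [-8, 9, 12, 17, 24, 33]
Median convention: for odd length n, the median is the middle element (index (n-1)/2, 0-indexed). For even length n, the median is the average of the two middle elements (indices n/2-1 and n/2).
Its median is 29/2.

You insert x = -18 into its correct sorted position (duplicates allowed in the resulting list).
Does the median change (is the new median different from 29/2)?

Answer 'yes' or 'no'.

Answer: yes

Derivation:
Old median = 29/2
Insert x = -18
New median = 12
Changed? yes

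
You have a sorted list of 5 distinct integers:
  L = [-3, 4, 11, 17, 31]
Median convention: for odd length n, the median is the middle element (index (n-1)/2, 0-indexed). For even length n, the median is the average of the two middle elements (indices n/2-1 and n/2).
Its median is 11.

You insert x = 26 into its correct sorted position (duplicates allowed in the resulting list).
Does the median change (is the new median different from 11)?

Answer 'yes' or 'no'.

Answer: yes

Derivation:
Old median = 11
Insert x = 26
New median = 14
Changed? yes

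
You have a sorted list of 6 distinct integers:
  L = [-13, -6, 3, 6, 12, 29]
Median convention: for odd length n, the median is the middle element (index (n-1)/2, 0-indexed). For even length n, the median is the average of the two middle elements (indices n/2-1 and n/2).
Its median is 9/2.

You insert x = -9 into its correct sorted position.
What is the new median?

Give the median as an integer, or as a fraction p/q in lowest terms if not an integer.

Answer: 3

Derivation:
Old list (sorted, length 6): [-13, -6, 3, 6, 12, 29]
Old median = 9/2
Insert x = -9
Old length even (6). Middle pair: indices 2,3 = 3,6.
New length odd (7). New median = single middle element.
x = -9: 1 elements are < x, 5 elements are > x.
New sorted list: [-13, -9, -6, 3, 6, 12, 29]
New median = 3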